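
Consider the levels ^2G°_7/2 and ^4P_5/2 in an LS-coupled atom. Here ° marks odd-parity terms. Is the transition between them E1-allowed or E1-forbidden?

Initial level: S=1/2, L=4, J=7/2, parity odd. Final level: S=3/2, L=1, J=5/2, parity even.
ΔS = 0: S: 1/2 → 3/2 — ✗.
ΔJ = 0, ±1 (not J=0↔0): J: 7/2 → 5/2, ΔJ = -1 — ✓.
ΔL = 0, ±1 (not L=0↔0): L: 4 → 1, ΔL = -3 — ✗.
Parity must change: odd → even — ✓.
Rule(s) violated: ΔS, ΔL.

forbidden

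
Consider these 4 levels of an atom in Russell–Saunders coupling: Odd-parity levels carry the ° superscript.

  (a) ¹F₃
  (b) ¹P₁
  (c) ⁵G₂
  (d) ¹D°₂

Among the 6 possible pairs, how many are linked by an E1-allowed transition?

(a)–(b): forbidden (parity, ΔL, ΔJ).
(a)–(c): forbidden (parity, ΔS).
(a)–(d): allowed.
(b)–(c): forbidden (parity, ΔS, ΔL).
(b)–(d): allowed.
(c)–(d): forbidden (ΔS, ΔL).
Allowed pairs: 2 of 6.

2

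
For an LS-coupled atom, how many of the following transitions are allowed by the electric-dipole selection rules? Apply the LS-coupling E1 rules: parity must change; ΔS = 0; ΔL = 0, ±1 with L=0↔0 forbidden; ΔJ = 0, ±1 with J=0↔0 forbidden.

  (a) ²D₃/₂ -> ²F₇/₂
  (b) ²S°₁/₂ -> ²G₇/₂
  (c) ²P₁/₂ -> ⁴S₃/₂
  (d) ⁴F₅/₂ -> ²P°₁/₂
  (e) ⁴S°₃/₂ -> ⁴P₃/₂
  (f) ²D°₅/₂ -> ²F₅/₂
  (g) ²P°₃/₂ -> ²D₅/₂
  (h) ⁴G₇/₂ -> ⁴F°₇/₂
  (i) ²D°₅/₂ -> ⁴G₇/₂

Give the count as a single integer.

(a) forbidden (parity, ΔJ fail)
(b) forbidden (ΔL, ΔJ fail)
(c) forbidden (parity, ΔS fail)
(d) forbidden (ΔS, ΔL, ΔJ fail)
(e) allowed
(f) allowed
(g) allowed
(h) allowed
(i) forbidden (ΔS, ΔL fail)
Total allowed: 4 of 9.

4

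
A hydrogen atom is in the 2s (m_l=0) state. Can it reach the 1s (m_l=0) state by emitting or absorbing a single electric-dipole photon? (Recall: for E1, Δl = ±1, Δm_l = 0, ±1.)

Δl = 0 − 0 = +0; the E1 rule Δl = ±1 is fails.
m_l: 0 → 0 (Δm_l = +0). |Δm_l| ≤ 1 ok.
The transition is electric-dipole forbidden.

forbidden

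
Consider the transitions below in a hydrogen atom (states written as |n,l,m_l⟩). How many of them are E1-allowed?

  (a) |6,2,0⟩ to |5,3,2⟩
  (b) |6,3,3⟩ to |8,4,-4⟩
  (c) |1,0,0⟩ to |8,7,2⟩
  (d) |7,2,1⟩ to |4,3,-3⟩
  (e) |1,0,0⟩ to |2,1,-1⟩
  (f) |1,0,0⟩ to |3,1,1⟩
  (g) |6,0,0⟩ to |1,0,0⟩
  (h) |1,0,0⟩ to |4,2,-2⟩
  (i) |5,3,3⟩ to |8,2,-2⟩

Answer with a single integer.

(a) forbidden — Δm_l = +2 (E1 requires Δm_l = 0, ±1)
(b) forbidden — Δm_l = -7 (E1 requires Δm_l = 0, ±1)
(c) forbidden — Δl = +7 (E1 requires Δl = ±1); Δm_l = +2 (E1 requires Δm_l = 0, ±1)
(d) forbidden — Δm_l = -4 (E1 requires Δm_l = 0, ±1)
(e) allowed
(f) allowed
(g) forbidden — Δl = +0 (E1 requires Δl = ±1)
(h) forbidden — Δl = +2 (E1 requires Δl = ±1); Δm_l = -2 (E1 requires Δm_l = 0, ±1)
(i) forbidden — Δm_l = -5 (E1 requires Δm_l = 0, ±1)
Total allowed: 2 of 9.

2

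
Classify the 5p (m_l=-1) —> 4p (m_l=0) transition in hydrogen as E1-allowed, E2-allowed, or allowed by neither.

E2

Δl = 1 − 1 = +0; l_i + l_f = 2.
Δm_l = +1.
E1 (Δl = ±1, |Δm_l| ≤ 1): not satisfied.
E2 (Δl = 0,±2, l_i+l_f ≥ 2, |Δm_l| ≤ 2): satisfied.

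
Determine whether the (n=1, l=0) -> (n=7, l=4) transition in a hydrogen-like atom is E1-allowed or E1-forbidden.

forbidden

Initial l = 0, final l = 4, so Δl = +4. E1 requires Δl = ±1: fails.
The transition is electric-dipole forbidden.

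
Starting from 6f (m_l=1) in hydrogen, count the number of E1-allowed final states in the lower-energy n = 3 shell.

E1 requires Δl = ±1, so l_f ∈ {2, 4}; with 0 ≤ l_f ≤ n_f−1 = 2, the allowed l_f values are {2}.
For l_f = 2: m_f ∈ {m_i−1, m_i, m_i+1} ∩ [−2, 2] = {0, 1, 2} → 3 states.
Total: 3.

3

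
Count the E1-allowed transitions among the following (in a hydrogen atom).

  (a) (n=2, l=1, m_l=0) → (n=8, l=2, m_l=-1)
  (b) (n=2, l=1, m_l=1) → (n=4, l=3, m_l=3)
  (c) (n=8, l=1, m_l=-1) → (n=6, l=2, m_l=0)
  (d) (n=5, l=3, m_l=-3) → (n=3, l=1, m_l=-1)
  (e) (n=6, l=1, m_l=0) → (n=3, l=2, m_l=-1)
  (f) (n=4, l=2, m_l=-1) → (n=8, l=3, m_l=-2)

4

(a) allowed
(b) forbidden — Δl = +2 (E1 requires Δl = ±1); Δm_l = +2 (E1 requires Δm_l = 0, ±1)
(c) allowed
(d) forbidden — Δl = -2 (E1 requires Δl = ±1); Δm_l = +2 (E1 requires Δm_l = 0, ±1)
(e) allowed
(f) allowed
Total allowed: 4 of 6.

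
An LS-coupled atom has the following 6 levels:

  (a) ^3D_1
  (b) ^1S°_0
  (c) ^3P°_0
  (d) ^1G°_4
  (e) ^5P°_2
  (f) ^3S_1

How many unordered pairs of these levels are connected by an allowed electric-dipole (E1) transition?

(a)–(b): forbidden (ΔS, ΔL).
(a)–(c): allowed.
(a)–(d): forbidden (ΔS, ΔL, ΔJ).
(a)–(e): forbidden (ΔS).
(a)–(f): forbidden (parity, ΔL).
(b)–(c): forbidden (parity, ΔS, ΔJ).
(b)–(d): forbidden (parity, ΔL, ΔJ).
(b)–(e): forbidden (parity, ΔS, ΔJ).
(b)–(f): forbidden (ΔS, ΔL).
(c)–(d): forbidden (parity, ΔS, ΔL, ΔJ).
(c)–(e): forbidden (parity, ΔS, ΔJ).
(c)–(f): allowed.
(d)–(e): forbidden (parity, ΔS, ΔL, ΔJ).
(d)–(f): forbidden (ΔS, ΔL, ΔJ).
(e)–(f): forbidden (ΔS).
Allowed pairs: 2 of 15.

2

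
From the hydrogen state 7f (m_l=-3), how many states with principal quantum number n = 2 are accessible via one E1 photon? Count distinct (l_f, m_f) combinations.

0

E1 requires l_f ∈ {2, 4}, but neither lies in [0, 1], so no final state is reachable.
Total: 0.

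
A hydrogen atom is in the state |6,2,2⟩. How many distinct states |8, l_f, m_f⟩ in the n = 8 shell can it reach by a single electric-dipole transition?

4

E1 requires Δl = ±1, so l_f ∈ {1, 3}; with 0 ≤ l_f ≤ n_f−1 = 7, the allowed l_f values are {1, 3}.
For l_f = 1: m_f ∈ {m_i−1, m_i, m_i+1} ∩ [−1, 1] = {1} → 1 state.
For l_f = 3: m_f ∈ {m_i−1, m_i, m_i+1} ∩ [−3, 3] = {1, 2, 3} → 3 states.
Total: 4.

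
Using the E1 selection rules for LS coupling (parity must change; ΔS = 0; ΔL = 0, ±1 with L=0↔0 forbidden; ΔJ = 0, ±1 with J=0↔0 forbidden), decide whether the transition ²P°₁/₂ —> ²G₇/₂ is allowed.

Reading off the term symbols: S 1/2→1/2, L 1→4, J 1/2→7/2, parity odd→even.
ΔS = 0: S: 1/2 → 1/2 — passes.
ΔJ = 0, ±1 (not J=0↔0): J: 1/2 → 7/2, ΔJ = +3 — fails.
Parity must change: odd → even — passes.
ΔL = 0, ±1 (not L=0↔0): L: 1 → 4, ΔL = +3 — fails.
Rule(s) violated: ΔL, ΔJ.

forbidden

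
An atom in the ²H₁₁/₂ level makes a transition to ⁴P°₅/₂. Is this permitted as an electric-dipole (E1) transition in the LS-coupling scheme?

Parity must change: even → odd — ✓.
ΔS = 0: S: 1/2 → 3/2 — ✗.
ΔL = 0, ±1 (not L=0↔0): L: 5 → 1, ΔL = -4 — ✗.
ΔJ = 0, ±1 (not J=0↔0): J: 11/2 → 5/2, ΔJ = -3 — ✗.
Rule(s) violated: ΔS, ΔL, ΔJ.

forbidden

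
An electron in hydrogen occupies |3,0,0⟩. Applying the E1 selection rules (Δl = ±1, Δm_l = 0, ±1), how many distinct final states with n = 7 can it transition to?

E1 requires Δl = ±1, so l_f ∈ {-1, 1}; with 0 ≤ l_f ≤ n_f−1 = 6, the allowed l_f values are {1}.
For l_f = 1: m_f ∈ {m_i−1, m_i, m_i+1} ∩ [−1, 1] = {-1, 0, 1} → 3 states.
Total: 3.

3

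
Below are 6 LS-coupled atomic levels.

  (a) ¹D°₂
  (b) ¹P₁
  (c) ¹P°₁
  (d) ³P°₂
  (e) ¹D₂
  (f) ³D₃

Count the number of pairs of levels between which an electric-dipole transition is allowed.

5

(a)–(b): allowed.
(a)–(c): forbidden (parity).
(a)–(d): forbidden (parity, ΔS).
(a)–(e): allowed.
(a)–(f): forbidden (ΔS).
(b)–(c): allowed.
(b)–(d): forbidden (ΔS).
(b)–(e): forbidden (parity).
(b)–(f): forbidden (parity, ΔS, ΔJ).
(c)–(d): forbidden (parity, ΔS).
(c)–(e): allowed.
(c)–(f): forbidden (ΔS, ΔJ).
(d)–(e): forbidden (ΔS).
(d)–(f): allowed.
(e)–(f): forbidden (parity, ΔS).
Allowed pairs: 5 of 15.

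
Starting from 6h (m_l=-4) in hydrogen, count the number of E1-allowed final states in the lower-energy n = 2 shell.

E1 requires l_f ∈ {4, 6}, but neither lies in [0, 1], so no final state is reachable.
Total: 0.

0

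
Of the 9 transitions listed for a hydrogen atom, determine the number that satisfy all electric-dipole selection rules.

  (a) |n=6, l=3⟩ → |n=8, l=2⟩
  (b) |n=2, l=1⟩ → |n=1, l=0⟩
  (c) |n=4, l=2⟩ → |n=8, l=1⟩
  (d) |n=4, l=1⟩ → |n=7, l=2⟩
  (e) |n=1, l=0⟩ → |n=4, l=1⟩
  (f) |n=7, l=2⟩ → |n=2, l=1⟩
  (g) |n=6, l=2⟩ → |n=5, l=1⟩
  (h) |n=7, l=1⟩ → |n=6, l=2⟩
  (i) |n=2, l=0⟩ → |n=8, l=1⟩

9

(a) allowed
(b) allowed
(c) allowed
(d) allowed
(e) allowed
(f) allowed
(g) allowed
(h) allowed
(i) allowed
Total allowed: 9 of 9.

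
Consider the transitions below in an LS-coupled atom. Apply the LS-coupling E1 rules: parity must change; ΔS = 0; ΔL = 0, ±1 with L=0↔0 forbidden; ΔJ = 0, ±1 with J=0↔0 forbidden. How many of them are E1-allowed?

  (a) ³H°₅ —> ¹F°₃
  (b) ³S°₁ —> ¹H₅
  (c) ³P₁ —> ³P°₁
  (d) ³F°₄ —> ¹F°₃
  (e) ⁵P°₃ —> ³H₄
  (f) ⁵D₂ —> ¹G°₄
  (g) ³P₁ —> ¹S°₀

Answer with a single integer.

1

(a) forbidden (parity, ΔS, ΔL, ΔJ fail)
(b) forbidden (ΔS, ΔL, ΔJ fail)
(c) allowed
(d) forbidden (parity, ΔS fail)
(e) forbidden (ΔS, ΔL fail)
(f) forbidden (ΔS, ΔL, ΔJ fail)
(g) forbidden (ΔS fails)
Total allowed: 1 of 7.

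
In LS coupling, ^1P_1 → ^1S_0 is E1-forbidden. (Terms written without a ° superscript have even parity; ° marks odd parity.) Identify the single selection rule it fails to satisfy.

Parity must change: even → even — fails.
ΔS = 0: S: 0 → 0 — passes.
ΔL = 0, ±1 (not L=0↔0): L: 1 → 0, ΔL = -1 — passes.
ΔJ = 0, ±1 (not J=0↔0): J: 1 → 0, ΔJ = -1 — passes.

parity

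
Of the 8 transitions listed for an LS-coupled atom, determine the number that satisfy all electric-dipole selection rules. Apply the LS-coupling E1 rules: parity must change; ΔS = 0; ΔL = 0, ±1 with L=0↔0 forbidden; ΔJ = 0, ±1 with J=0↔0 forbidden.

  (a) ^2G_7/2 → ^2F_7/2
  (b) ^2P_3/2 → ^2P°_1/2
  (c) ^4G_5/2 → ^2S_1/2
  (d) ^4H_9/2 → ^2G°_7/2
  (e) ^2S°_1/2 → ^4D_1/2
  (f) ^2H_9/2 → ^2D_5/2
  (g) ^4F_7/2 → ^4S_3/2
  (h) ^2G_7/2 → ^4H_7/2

(a) forbidden (parity fails)
(b) allowed
(c) forbidden (parity, ΔS, ΔL, ΔJ fail)
(d) forbidden (ΔS fails)
(e) forbidden (ΔS, ΔL fail)
(f) forbidden (parity, ΔL, ΔJ fail)
(g) forbidden (parity, ΔL, ΔJ fail)
(h) forbidden (parity, ΔS fail)
Total allowed: 1 of 8.

1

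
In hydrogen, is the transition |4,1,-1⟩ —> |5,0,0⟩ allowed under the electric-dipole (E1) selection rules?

Δl = 0 − 1 = -1; the E1 rule Δl = ±1 is satisfied.
m_l: -1 → 0 (Δm_l = +1). |Δm_l| ≤ 1 satisfied.
All E1 selection rules are satisfied.

allowed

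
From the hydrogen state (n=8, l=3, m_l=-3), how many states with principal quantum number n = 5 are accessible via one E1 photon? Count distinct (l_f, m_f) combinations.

E1 requires Δl = ±1, so l_f ∈ {2, 4}; with 0 ≤ l_f ≤ n_f−1 = 4, the allowed l_f values are {2, 4}.
For l_f = 2: m_f ∈ {m_i−1, m_i, m_i+1} ∩ [−2, 2] = {-2} → 1 state.
For l_f = 4: m_f ∈ {m_i−1, m_i, m_i+1} ∩ [−4, 4] = {-4, -3, -2} → 3 states.
Total: 4.

4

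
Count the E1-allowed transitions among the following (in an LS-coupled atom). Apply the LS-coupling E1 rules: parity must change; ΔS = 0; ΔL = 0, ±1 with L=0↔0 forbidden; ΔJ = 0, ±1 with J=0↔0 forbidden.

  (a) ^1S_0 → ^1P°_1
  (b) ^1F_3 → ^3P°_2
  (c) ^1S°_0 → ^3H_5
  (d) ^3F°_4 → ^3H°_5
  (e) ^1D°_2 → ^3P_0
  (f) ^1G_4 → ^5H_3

(a) allowed
(b) forbidden (ΔS, ΔL fail)
(c) forbidden (ΔS, ΔL, ΔJ fail)
(d) forbidden (parity, ΔL fail)
(e) forbidden (ΔS, ΔJ fail)
(f) forbidden (parity, ΔS fail)
Total allowed: 1 of 6.

1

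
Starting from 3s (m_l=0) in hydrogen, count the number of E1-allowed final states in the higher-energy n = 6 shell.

3

E1 requires Δl = ±1, so l_f ∈ {-1, 1}; with 0 ≤ l_f ≤ n_f−1 = 5, the allowed l_f values are {1}.
For l_f = 1: m_f ∈ {m_i−1, m_i, m_i+1} ∩ [−1, 1] = {-1, 0, 1} → 3 states.
Total: 3.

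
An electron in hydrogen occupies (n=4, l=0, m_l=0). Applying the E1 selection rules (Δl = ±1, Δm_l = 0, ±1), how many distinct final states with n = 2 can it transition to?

E1 requires Δl = ±1, so l_f ∈ {-1, 1}; with 0 ≤ l_f ≤ n_f−1 = 1, the allowed l_f values are {1}.
For l_f = 1: m_f ∈ {m_i−1, m_i, m_i+1} ∩ [−1, 1] = {-1, 0, 1} → 3 states.
Total: 3.

3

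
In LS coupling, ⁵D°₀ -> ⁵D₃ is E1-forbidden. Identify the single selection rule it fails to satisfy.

the ΔJ = 0, ±1 rule

Reading off the term symbols: S 2→2, L 2→2, J 0→3, parity odd→even.
Parity must change: odd → even — passes.
ΔS = 0: S: 2 → 2 — passes.
ΔL = 0, ±1 (not L=0↔0): L: 2 → 2, ΔL = +0 — passes.
ΔJ = 0, ±1 (not J=0↔0): J: 0 → 3, ΔJ = +3 — fails.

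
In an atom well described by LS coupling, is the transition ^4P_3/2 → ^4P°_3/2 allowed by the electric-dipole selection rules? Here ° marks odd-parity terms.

allowed

Reading off the term symbols: S 3/2→3/2, L 1→1, J 3/2→3/2, parity even→odd.
ΔS = 0: S: 3/2 → 3/2 — satisfied.
ΔL = 0, ±1 (not L=0↔0): L: 1 → 1, ΔL = +0 — satisfied.
ΔJ = 0, ±1 (not J=0↔0): J: 3/2 → 3/2, ΔJ = +0 — satisfied.
Parity must change: even → odd — satisfied.
All four E1 rules are satisfied.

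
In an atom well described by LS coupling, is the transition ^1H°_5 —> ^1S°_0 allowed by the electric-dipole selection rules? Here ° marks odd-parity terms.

forbidden

Initial level: S=0, L=5, J=5, parity odd. Final level: S=0, L=0, J=0, parity odd.
Parity must change: odd → odd — fails.
ΔS = 0: S: 0 → 0 — passes.
ΔL = 0, ±1 (not L=0↔0): L: 5 → 0, ΔL = -5 — fails.
ΔJ = 0, ±1 (not J=0↔0): J: 5 → 0, ΔJ = -5 — fails.
Rule(s) violated: parity, ΔL, ΔJ.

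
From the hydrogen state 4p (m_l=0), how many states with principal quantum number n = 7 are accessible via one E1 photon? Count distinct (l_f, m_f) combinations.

4

E1 requires Δl = ±1, so l_f ∈ {0, 2}; with 0 ≤ l_f ≤ n_f−1 = 6, the allowed l_f values are {0, 2}.
For l_f = 0: m_f ∈ {m_i−1, m_i, m_i+1} ∩ [−0, 0] = {0} → 1 state.
For l_f = 2: m_f ∈ {m_i−1, m_i, m_i+1} ∩ [−2, 2] = {-1, 0, 1} → 3 states.
Total: 4.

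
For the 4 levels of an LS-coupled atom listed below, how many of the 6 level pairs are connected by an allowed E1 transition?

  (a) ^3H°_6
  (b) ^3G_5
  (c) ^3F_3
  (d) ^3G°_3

(a)–(b): allowed.
(a)–(c): forbidden (ΔL, ΔJ).
(a)–(d): forbidden (parity, ΔJ).
(b)–(c): forbidden (parity, ΔJ).
(b)–(d): forbidden (ΔJ).
(c)–(d): allowed.
Allowed pairs: 2 of 6.

2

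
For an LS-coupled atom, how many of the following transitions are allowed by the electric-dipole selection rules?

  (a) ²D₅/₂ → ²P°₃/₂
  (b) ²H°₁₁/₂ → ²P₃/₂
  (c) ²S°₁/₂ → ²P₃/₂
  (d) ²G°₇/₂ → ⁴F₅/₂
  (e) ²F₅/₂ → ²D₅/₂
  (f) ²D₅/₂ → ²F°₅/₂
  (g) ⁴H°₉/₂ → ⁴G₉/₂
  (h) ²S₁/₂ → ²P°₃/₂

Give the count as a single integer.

(a) allowed
(b) forbidden (ΔL, ΔJ fail)
(c) allowed
(d) forbidden (ΔS fails)
(e) forbidden (parity fails)
(f) allowed
(g) allowed
(h) allowed
Total allowed: 5 of 8.

5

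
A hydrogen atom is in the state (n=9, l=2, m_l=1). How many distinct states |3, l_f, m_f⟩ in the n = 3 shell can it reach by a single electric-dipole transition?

E1 requires Δl = ±1, so l_f ∈ {1, 3}; with 0 ≤ l_f ≤ n_f−1 = 2, the allowed l_f values are {1}.
For l_f = 1: m_f ∈ {m_i−1, m_i, m_i+1} ∩ [−1, 1] = {0, 1} → 2 states.
Total: 2.

2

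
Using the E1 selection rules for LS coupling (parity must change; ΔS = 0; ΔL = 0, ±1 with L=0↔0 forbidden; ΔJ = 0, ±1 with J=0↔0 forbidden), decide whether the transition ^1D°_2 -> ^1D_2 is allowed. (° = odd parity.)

ΔL = 0, ±1 (not L=0↔0): L: 2 → 2, ΔL = +0 — ✓.
ΔS = 0: S: 0 → 0 — ✓.
Parity must change: odd → even — ✓.
ΔJ = 0, ±1 (not J=0↔0): J: 2 → 2, ΔJ = +0 — ✓.
All four E1 rules are satisfied.

allowed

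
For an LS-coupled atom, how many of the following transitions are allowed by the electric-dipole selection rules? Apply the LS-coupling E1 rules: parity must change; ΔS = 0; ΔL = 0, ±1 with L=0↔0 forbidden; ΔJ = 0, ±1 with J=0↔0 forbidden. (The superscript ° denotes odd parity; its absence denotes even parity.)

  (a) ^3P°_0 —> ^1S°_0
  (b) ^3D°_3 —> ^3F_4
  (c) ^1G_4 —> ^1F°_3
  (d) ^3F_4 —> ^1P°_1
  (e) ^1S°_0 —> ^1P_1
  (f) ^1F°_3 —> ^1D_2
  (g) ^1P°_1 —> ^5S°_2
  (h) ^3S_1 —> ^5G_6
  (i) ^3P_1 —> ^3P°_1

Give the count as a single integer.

5

(a) forbidden (parity, ΔS, ΔJ fail)
(b) allowed
(c) allowed
(d) forbidden (ΔS, ΔL, ΔJ fail)
(e) allowed
(f) allowed
(g) forbidden (parity, ΔS fail)
(h) forbidden (parity, ΔS, ΔL, ΔJ fail)
(i) allowed
Total allowed: 5 of 9.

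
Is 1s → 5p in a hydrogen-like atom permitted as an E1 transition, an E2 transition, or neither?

Δl = 1 − 0 = +1; l_i + l_f = 1.
E1 (Δl = ±1): satisfied.
E2 (Δl = 0,±2, l_i+l_f ≥ 2): not satisfied.

E1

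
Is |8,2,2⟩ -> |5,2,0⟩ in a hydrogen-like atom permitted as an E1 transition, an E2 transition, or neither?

E2

Δl = 2 − 2 = +0; l_i + l_f = 4.
Δm_l = -2.
E1 (Δl = ±1, |Δm_l| ≤ 1): not satisfied.
E2 (Δl = 0,±2, l_i+l_f ≥ 2, |Δm_l| ≤ 2): satisfied.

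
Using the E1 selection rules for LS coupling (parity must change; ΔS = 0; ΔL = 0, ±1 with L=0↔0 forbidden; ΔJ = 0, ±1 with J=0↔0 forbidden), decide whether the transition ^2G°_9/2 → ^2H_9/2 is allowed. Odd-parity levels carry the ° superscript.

Initial level: S=1/2, L=4, J=9/2, parity odd. Final level: S=1/2, L=5, J=9/2, parity even.
ΔL = 0, ±1 (not L=0↔0): L: 4 → 5, ΔL = +1 — passes.
Parity must change: odd → even — passes.
ΔJ = 0, ±1 (not J=0↔0): J: 9/2 → 9/2, ΔJ = +0 — passes.
ΔS = 0: S: 1/2 → 1/2 — passes.
All four E1 rules are satisfied.

allowed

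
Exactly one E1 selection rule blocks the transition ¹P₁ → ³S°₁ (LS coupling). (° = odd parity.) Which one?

the ΔS = 0 rule

Initial level: S=0, L=1, J=1, parity even. Final level: S=1, L=0, J=1, parity odd.
Parity must change: even → odd — ✓.
ΔS = 0: S: 0 → 1 — ✗.
ΔL = 0, ±1 (not L=0↔0): L: 1 → 0, ΔL = -1 — ✓.
ΔJ = 0, ±1 (not J=0↔0): J: 1 → 1, ΔJ = +0 — ✓.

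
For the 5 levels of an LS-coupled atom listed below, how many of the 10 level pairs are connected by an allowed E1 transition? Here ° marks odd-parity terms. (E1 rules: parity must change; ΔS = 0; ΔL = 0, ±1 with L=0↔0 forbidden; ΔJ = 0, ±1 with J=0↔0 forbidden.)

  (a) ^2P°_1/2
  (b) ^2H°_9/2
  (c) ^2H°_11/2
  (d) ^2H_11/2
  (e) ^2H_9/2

4

(a)–(b): forbidden (parity, ΔL, ΔJ).
(a)–(c): forbidden (parity, ΔL, ΔJ).
(a)–(d): forbidden (ΔL, ΔJ).
(a)–(e): forbidden (ΔL, ΔJ).
(b)–(c): forbidden (parity).
(b)–(d): allowed.
(b)–(e): allowed.
(c)–(d): allowed.
(c)–(e): allowed.
(d)–(e): forbidden (parity).
Allowed pairs: 4 of 10.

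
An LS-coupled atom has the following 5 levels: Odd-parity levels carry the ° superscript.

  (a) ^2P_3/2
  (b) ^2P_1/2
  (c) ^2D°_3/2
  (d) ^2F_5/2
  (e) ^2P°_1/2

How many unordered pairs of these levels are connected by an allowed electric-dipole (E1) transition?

(a)–(b): forbidden (parity).
(a)–(c): allowed.
(a)–(d): forbidden (parity, ΔL).
(a)–(e): allowed.
(b)–(c): allowed.
(b)–(d): forbidden (parity, ΔL, ΔJ).
(b)–(e): allowed.
(c)–(d): allowed.
(c)–(e): forbidden (parity).
(d)–(e): forbidden (ΔL, ΔJ).
Allowed pairs: 5 of 10.

5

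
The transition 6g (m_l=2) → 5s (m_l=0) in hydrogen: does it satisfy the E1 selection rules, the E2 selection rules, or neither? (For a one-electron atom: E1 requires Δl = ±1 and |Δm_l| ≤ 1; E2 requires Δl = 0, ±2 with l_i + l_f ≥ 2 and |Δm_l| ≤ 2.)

neither

Δl = 0 − 4 = -4; l_i + l_f = 4.
Δm_l = -2.
E1 (Δl = ±1, |Δm_l| ≤ 1): not satisfied.
E2 (Δl = 0,±2, l_i+l_f ≥ 2, |Δm_l| ≤ 2): not satisfied.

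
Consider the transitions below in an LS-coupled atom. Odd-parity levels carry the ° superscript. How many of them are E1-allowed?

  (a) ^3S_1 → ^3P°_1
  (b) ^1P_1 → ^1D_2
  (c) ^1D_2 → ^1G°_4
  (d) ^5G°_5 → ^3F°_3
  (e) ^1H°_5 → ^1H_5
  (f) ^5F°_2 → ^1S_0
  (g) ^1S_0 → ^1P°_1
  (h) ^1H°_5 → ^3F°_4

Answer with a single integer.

3

(a) allowed
(b) forbidden (parity fails)
(c) forbidden (ΔL, ΔJ fail)
(d) forbidden (parity, ΔS, ΔJ fail)
(e) allowed
(f) forbidden (ΔS, ΔL, ΔJ fail)
(g) allowed
(h) forbidden (parity, ΔS, ΔL fail)
Total allowed: 3 of 8.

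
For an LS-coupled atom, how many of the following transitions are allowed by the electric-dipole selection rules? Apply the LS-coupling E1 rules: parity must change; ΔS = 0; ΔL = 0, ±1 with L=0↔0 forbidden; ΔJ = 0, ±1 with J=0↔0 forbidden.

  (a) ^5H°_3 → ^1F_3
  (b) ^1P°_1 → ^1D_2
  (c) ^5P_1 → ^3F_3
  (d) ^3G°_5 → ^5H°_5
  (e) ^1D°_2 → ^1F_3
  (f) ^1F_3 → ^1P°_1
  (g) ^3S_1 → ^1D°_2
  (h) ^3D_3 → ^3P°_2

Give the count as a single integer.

3

(a) forbidden (ΔS, ΔL fail)
(b) allowed
(c) forbidden (parity, ΔS, ΔL, ΔJ fail)
(d) forbidden (parity, ΔS fail)
(e) allowed
(f) forbidden (ΔL, ΔJ fail)
(g) forbidden (ΔS, ΔL fail)
(h) allowed
Total allowed: 3 of 8.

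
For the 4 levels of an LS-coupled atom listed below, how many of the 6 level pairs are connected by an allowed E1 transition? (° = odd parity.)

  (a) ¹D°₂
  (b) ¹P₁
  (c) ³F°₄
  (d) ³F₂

1

(a)–(b): allowed.
(a)–(c): forbidden (parity, ΔS, ΔJ).
(a)–(d): forbidden (ΔS).
(b)–(c): forbidden (ΔS, ΔL, ΔJ).
(b)–(d): forbidden (parity, ΔS, ΔL).
(c)–(d): forbidden (ΔJ).
Allowed pairs: 1 of 6.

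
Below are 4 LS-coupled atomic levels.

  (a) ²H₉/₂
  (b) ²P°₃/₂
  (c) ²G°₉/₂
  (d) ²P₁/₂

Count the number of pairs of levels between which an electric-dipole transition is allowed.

(a)–(b): forbidden (ΔL, ΔJ).
(a)–(c): allowed.
(a)–(d): forbidden (parity, ΔL, ΔJ).
(b)–(c): forbidden (parity, ΔL, ΔJ).
(b)–(d): allowed.
(c)–(d): forbidden (ΔL, ΔJ).
Allowed pairs: 2 of 6.

2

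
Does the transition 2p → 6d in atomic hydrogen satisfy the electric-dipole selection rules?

l: 1 → 2 (Δl = +1). Δl = ±1 ok.
All E1 selection rules are satisfied.

allowed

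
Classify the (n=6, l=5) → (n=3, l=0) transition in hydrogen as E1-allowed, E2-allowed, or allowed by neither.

Δl = 0 − 5 = -5; l_i + l_f = 5.
E1 (Δl = ±1): not satisfied.
E2 (Δl = 0,±2, l_i+l_f ≥ 2): not satisfied.

neither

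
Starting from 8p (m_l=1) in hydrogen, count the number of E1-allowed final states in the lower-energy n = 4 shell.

E1 requires Δl = ±1, so l_f ∈ {0, 2}; with 0 ≤ l_f ≤ n_f−1 = 3, the allowed l_f values are {0, 2}.
For l_f = 0: m_f ∈ {m_i−1, m_i, m_i+1} ∩ [−0, 0] = {0} → 1 state.
For l_f = 2: m_f ∈ {m_i−1, m_i, m_i+1} ∩ [−2, 2] = {0, 1, 2} → 3 states.
Total: 4.

4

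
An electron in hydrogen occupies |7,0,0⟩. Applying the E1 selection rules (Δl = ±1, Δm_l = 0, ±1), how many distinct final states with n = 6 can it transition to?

3

E1 requires Δl = ±1, so l_f ∈ {-1, 1}; with 0 ≤ l_f ≤ n_f−1 = 5, the allowed l_f values are {1}.
For l_f = 1: m_f ∈ {m_i−1, m_i, m_i+1} ∩ [−1, 1] = {-1, 0, 1} → 3 states.
Total: 3.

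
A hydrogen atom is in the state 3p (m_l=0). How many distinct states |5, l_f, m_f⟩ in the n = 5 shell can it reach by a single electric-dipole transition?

E1 requires Δl = ±1, so l_f ∈ {0, 2}; with 0 ≤ l_f ≤ n_f−1 = 4, the allowed l_f values are {0, 2}.
For l_f = 0: m_f ∈ {m_i−1, m_i, m_i+1} ∩ [−0, 0] = {0} → 1 state.
For l_f = 2: m_f ∈ {m_i−1, m_i, m_i+1} ∩ [−2, 2] = {-1, 0, 1} → 3 states.
Total: 4.

4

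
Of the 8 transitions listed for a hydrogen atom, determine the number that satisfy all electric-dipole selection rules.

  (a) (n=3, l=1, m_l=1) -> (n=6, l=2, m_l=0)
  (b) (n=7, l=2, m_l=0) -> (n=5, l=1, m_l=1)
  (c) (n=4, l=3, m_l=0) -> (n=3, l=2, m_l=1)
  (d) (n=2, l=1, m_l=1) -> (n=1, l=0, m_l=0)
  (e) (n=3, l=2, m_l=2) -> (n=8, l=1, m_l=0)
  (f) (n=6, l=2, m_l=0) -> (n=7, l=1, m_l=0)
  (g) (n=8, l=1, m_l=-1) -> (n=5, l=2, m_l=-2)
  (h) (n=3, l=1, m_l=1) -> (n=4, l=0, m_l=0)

(a) allowed
(b) allowed
(c) allowed
(d) allowed
(e) forbidden — Δm_l = -2 (E1 requires Δm_l = 0, ±1)
(f) allowed
(g) allowed
(h) allowed
Total allowed: 7 of 8.

7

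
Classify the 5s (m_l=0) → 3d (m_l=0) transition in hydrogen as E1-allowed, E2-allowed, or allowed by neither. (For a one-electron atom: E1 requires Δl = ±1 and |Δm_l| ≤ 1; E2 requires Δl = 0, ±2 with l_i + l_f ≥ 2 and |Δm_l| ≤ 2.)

E2

Δl = 2 − 0 = +2; l_i + l_f = 2.
Δm_l = +0.
E1 (Δl = ±1, |Δm_l| ≤ 1): not satisfied.
E2 (Δl = 0,±2, l_i+l_f ≥ 2, |Δm_l| ≤ 2): satisfied.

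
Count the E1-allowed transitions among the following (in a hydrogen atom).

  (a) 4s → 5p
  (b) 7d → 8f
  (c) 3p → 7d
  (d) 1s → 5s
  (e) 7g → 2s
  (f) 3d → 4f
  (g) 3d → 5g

4

(a) allowed
(b) allowed
(c) allowed
(d) forbidden — Δl = +0 (E1 requires Δl = ±1)
(e) forbidden — Δl = -4 (E1 requires Δl = ±1)
(f) allowed
(g) forbidden — Δl = +2 (E1 requires Δl = ±1)
Total allowed: 4 of 7.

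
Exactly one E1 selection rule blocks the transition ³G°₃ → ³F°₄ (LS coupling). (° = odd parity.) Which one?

parity

Reading off the term symbols: S 1→1, L 4→3, J 3→4, parity odd→odd.
Parity must change: odd → odd — fails.
ΔJ = 0, ±1 (not J=0↔0): J: 3 → 4, ΔJ = +1 — ok.
ΔS = 0: S: 1 → 1 — ok.
ΔL = 0, ±1 (not L=0↔0): L: 4 → 3, ΔL = -1 — ok.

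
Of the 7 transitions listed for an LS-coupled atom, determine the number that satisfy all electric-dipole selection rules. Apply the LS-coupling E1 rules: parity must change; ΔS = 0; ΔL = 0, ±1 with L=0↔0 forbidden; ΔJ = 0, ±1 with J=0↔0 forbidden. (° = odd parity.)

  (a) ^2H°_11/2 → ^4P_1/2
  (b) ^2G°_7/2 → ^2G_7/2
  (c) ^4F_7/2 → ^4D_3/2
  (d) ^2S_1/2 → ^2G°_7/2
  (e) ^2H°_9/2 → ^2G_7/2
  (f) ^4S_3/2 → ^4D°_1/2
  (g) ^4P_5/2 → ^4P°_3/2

(a) forbidden (ΔS, ΔL, ΔJ fail)
(b) allowed
(c) forbidden (parity, ΔJ fail)
(d) forbidden (ΔL, ΔJ fail)
(e) allowed
(f) forbidden (ΔL fails)
(g) allowed
Total allowed: 3 of 7.

3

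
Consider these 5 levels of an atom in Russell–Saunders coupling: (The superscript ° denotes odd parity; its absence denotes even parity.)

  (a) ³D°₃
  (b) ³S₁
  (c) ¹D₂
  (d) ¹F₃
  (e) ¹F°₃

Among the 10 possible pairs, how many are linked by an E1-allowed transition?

(a)–(b): forbidden (ΔL, ΔJ).
(a)–(c): forbidden (ΔS).
(a)–(d): forbidden (ΔS).
(a)–(e): forbidden (parity, ΔS).
(b)–(c): forbidden (parity, ΔS, ΔL).
(b)–(d): forbidden (parity, ΔS, ΔL, ΔJ).
(b)–(e): forbidden (ΔS, ΔL, ΔJ).
(c)–(d): forbidden (parity).
(c)–(e): allowed.
(d)–(e): allowed.
Allowed pairs: 2 of 10.

2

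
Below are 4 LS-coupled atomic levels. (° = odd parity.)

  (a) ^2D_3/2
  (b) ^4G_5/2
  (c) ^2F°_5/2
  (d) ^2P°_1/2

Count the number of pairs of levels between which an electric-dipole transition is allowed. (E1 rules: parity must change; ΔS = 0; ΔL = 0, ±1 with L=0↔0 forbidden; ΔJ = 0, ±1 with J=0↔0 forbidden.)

2

(a)–(b): forbidden (parity, ΔS, ΔL).
(a)–(c): allowed.
(a)–(d): allowed.
(b)–(c): forbidden (ΔS).
(b)–(d): forbidden (ΔS, ΔL, ΔJ).
(c)–(d): forbidden (parity, ΔL, ΔJ).
Allowed pairs: 2 of 6.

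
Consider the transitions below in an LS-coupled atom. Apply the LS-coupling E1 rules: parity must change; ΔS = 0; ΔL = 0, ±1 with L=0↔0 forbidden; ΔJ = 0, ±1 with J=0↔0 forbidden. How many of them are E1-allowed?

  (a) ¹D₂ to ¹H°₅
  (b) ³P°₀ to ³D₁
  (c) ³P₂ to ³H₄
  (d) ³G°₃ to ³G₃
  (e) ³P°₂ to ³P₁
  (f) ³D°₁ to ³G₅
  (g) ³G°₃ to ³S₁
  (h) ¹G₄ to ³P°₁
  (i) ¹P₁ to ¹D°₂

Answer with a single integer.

(a) forbidden (ΔL, ΔJ fail)
(b) allowed
(c) forbidden (parity, ΔL, ΔJ fail)
(d) allowed
(e) allowed
(f) forbidden (ΔL, ΔJ fail)
(g) forbidden (ΔL, ΔJ fail)
(h) forbidden (ΔS, ΔL, ΔJ fail)
(i) allowed
Total allowed: 4 of 9.

4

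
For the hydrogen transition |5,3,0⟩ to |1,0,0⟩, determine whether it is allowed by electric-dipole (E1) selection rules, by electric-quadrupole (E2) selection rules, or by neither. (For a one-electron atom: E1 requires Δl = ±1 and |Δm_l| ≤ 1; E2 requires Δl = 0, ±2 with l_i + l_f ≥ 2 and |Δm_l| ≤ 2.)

neither

Δl = 0 − 3 = -3; l_i + l_f = 3.
Δm_l = +0.
E1 (Δl = ±1, |Δm_l| ≤ 1): not satisfied.
E2 (Δl = 0,±2, l_i+l_f ≥ 2, |Δm_l| ≤ 2): not satisfied.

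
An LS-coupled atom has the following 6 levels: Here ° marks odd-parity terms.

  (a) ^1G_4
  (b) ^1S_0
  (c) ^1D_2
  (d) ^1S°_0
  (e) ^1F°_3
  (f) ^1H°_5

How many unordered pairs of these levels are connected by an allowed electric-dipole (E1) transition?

3

(a)–(b): forbidden (parity, ΔL, ΔJ).
(a)–(c): forbidden (parity, ΔL, ΔJ).
(a)–(d): forbidden (ΔL, ΔJ).
(a)–(e): allowed.
(a)–(f): allowed.
(b)–(c): forbidden (parity, ΔL, ΔJ).
(b)–(d): forbidden (ΔL, ΔJ).
(b)–(e): forbidden (ΔL, ΔJ).
(b)–(f): forbidden (ΔL, ΔJ).
(c)–(d): forbidden (ΔL, ΔJ).
(c)–(e): allowed.
(c)–(f): forbidden (ΔL, ΔJ).
(d)–(e): forbidden (parity, ΔL, ΔJ).
(d)–(f): forbidden (parity, ΔL, ΔJ).
(e)–(f): forbidden (parity, ΔL, ΔJ).
Allowed pairs: 3 of 15.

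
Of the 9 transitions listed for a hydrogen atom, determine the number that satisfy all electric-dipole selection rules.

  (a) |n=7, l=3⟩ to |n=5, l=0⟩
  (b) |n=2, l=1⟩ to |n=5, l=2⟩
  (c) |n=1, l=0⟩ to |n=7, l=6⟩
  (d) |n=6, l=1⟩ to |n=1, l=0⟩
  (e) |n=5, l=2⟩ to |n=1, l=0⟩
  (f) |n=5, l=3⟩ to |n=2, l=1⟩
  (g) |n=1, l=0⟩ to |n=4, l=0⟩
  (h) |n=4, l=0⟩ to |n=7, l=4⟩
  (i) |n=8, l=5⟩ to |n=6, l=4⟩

(a) forbidden — Δl = -3 (E1 requires Δl = ±1)
(b) allowed
(c) forbidden — Δl = +6 (E1 requires Δl = ±1)
(d) allowed
(e) forbidden — Δl = -2 (E1 requires Δl = ±1)
(f) forbidden — Δl = -2 (E1 requires Δl = ±1)
(g) forbidden — Δl = +0 (E1 requires Δl = ±1)
(h) forbidden — Δl = +4 (E1 requires Δl = ±1)
(i) allowed
Total allowed: 3 of 9.

3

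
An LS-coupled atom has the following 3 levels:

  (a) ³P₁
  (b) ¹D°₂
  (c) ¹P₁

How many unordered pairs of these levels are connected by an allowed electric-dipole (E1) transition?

(a)–(b): forbidden (ΔS).
(a)–(c): forbidden (parity, ΔS).
(b)–(c): allowed.
Allowed pairs: 1 of 3.

1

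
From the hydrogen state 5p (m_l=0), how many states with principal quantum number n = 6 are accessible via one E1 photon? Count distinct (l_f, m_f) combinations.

4

E1 requires Δl = ±1, so l_f ∈ {0, 2}; with 0 ≤ l_f ≤ n_f−1 = 5, the allowed l_f values are {0, 2}.
For l_f = 0: m_f ∈ {m_i−1, m_i, m_i+1} ∩ [−0, 0] = {0} → 1 state.
For l_f = 2: m_f ∈ {m_i−1, m_i, m_i+1} ∩ [−2, 2] = {-1, 0, 1} → 3 states.
Total: 4.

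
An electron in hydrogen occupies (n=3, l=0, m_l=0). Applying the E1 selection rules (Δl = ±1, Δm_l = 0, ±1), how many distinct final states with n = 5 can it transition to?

3

E1 requires Δl = ±1, so l_f ∈ {-1, 1}; with 0 ≤ l_f ≤ n_f−1 = 4, the allowed l_f values are {1}.
For l_f = 1: m_f ∈ {m_i−1, m_i, m_i+1} ∩ [−1, 1] = {-1, 0, 1} → 3 states.
Total: 3.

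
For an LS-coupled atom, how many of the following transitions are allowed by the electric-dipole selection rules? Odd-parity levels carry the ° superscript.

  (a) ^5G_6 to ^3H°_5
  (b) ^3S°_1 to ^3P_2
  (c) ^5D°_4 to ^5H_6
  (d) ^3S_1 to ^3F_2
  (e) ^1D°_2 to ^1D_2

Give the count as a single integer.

(a) forbidden (ΔS fails)
(b) allowed
(c) forbidden (ΔL, ΔJ fail)
(d) forbidden (parity, ΔL fail)
(e) allowed
Total allowed: 2 of 5.

2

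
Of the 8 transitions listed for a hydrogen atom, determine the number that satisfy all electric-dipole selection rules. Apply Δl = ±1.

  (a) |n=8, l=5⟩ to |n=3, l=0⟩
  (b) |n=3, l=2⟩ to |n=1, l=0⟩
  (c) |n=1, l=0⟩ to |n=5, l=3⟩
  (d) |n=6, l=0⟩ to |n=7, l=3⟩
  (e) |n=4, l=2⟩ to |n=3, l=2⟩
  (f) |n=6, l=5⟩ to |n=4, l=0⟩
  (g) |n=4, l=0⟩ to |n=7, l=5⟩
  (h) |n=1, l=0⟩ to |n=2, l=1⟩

1

(a) forbidden — Δl = -5 (E1 requires Δl = ±1)
(b) forbidden — Δl = -2 (E1 requires Δl = ±1)
(c) forbidden — Δl = +3 (E1 requires Δl = ±1)
(d) forbidden — Δl = +3 (E1 requires Δl = ±1)
(e) forbidden — Δl = +0 (E1 requires Δl = ±1)
(f) forbidden — Δl = -5 (E1 requires Δl = ±1)
(g) forbidden — Δl = +5 (E1 requires Δl = ±1)
(h) allowed
Total allowed: 1 of 8.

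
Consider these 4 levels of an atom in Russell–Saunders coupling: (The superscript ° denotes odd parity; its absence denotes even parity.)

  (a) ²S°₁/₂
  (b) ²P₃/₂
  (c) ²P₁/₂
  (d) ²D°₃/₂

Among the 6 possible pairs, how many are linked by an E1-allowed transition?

4

(a)–(b): allowed.
(a)–(c): allowed.
(a)–(d): forbidden (parity, ΔL).
(b)–(c): forbidden (parity).
(b)–(d): allowed.
(c)–(d): allowed.
Allowed pairs: 4 of 6.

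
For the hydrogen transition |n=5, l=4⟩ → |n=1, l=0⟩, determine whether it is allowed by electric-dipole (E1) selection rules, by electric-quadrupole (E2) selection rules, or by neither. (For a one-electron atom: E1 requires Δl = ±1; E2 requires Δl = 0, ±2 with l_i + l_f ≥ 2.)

Δl = 0 − 4 = -4; l_i + l_f = 4.
E1 (Δl = ±1): not satisfied.
E2 (Δl = 0,±2, l_i+l_f ≥ 2): not satisfied.

neither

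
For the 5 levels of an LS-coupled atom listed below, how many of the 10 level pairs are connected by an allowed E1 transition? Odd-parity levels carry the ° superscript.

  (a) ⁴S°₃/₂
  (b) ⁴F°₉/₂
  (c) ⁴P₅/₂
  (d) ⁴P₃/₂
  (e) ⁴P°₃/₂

(a)–(b): forbidden (parity, ΔL, ΔJ).
(a)–(c): allowed.
(a)–(d): allowed.
(a)–(e): forbidden (parity).
(b)–(c): forbidden (ΔL, ΔJ).
(b)–(d): forbidden (ΔL, ΔJ).
(b)–(e): forbidden (parity, ΔL, ΔJ).
(c)–(d): forbidden (parity).
(c)–(e): allowed.
(d)–(e): allowed.
Allowed pairs: 4 of 10.

4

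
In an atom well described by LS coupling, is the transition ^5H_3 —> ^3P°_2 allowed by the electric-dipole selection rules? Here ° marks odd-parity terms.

Parity must change: even → odd — ok.
ΔS = 0: S: 2 → 1 — fails.
ΔL = 0, ±1 (not L=0↔0): L: 5 → 1, ΔL = -4 — fails.
ΔJ = 0, ±1 (not J=0↔0): J: 3 → 2, ΔJ = -1 — ok.
Rule(s) violated: ΔS, ΔL.

forbidden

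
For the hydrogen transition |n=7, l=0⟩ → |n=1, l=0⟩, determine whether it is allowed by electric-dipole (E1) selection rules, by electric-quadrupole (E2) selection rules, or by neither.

Δl = 0 − 0 = +0; l_i + l_f = 0.
E1 (Δl = ±1): not satisfied.
E2 (Δl = 0,±2, l_i+l_f ≥ 2): not satisfied.

neither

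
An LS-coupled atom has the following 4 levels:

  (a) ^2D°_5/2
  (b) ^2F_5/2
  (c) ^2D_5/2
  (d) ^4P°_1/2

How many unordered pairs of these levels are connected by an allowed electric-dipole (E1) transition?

2

(a)–(b): allowed.
(a)–(c): allowed.
(a)–(d): forbidden (parity, ΔS, ΔJ).
(b)–(c): forbidden (parity).
(b)–(d): forbidden (ΔS, ΔL, ΔJ).
(c)–(d): forbidden (ΔS, ΔJ).
Allowed pairs: 2 of 6.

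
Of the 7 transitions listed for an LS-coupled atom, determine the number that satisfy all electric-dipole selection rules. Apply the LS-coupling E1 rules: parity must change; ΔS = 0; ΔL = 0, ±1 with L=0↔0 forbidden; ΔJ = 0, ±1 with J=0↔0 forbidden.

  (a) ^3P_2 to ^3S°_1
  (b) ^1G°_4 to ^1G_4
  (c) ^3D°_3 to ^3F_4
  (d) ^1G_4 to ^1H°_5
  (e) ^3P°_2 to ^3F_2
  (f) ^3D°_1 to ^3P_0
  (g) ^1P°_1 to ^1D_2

6

(a) allowed
(b) allowed
(c) allowed
(d) allowed
(e) forbidden (ΔL fails)
(f) allowed
(g) allowed
Total allowed: 6 of 7.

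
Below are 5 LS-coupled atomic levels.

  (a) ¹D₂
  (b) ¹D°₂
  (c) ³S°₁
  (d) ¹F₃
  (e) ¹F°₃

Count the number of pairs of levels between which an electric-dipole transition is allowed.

(a)–(b): allowed.
(a)–(c): forbidden (ΔS, ΔL).
(a)–(d): forbidden (parity).
(a)–(e): allowed.
(b)–(c): forbidden (parity, ΔS, ΔL).
(b)–(d): allowed.
(b)–(e): forbidden (parity).
(c)–(d): forbidden (ΔS, ΔL, ΔJ).
(c)–(e): forbidden (parity, ΔS, ΔL, ΔJ).
(d)–(e): allowed.
Allowed pairs: 4 of 10.

4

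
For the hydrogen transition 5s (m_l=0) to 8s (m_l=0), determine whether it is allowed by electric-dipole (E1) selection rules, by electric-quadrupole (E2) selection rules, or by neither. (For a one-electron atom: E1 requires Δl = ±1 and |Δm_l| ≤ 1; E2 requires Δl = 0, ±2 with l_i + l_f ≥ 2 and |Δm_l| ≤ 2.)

neither

Δl = 0 − 0 = +0; l_i + l_f = 0.
Δm_l = +0.
E1 (Δl = ±1, |Δm_l| ≤ 1): not satisfied.
E2 (Δl = 0,±2, l_i+l_f ≥ 2, |Δm_l| ≤ 2): not satisfied.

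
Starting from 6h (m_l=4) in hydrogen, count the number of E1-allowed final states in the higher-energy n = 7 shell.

5

E1 requires Δl = ±1, so l_f ∈ {4, 6}; with 0 ≤ l_f ≤ n_f−1 = 6, the allowed l_f values are {4, 6}.
For l_f = 4: m_f ∈ {m_i−1, m_i, m_i+1} ∩ [−4, 4] = {3, 4} → 2 states.
For l_f = 6: m_f ∈ {m_i−1, m_i, m_i+1} ∩ [−6, 6] = {3, 4, 5} → 3 states.
Total: 5.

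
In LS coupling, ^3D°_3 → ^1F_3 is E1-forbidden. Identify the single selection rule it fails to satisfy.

the ΔS = 0 rule

Parity must change: odd → even — satisfied.
ΔS = 0: S: 1 → 0 — violated.
ΔL = 0, ±1 (not L=0↔0): L: 2 → 3, ΔL = +1 — satisfied.
ΔJ = 0, ±1 (not J=0↔0): J: 3 → 3, ΔJ = +0 — satisfied.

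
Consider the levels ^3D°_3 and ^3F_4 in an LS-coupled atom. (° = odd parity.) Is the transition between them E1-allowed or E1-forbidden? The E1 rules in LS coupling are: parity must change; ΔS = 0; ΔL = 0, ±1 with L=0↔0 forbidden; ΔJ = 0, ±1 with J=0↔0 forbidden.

Parity must change: odd → even — ✓.
ΔS = 0: S: 1 → 1 — ✓.
ΔL = 0, ±1 (not L=0↔0): L: 2 → 3, ΔL = +1 — ✓.
ΔJ = 0, ±1 (not J=0↔0): J: 3 → 4, ΔJ = +1 — ✓.
All four E1 rules are satisfied.

allowed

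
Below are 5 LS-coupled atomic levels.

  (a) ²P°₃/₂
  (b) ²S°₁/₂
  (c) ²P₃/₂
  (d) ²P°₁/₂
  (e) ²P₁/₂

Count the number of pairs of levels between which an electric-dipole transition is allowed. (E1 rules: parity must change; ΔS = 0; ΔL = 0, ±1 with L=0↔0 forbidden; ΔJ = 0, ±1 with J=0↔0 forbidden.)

(a)–(b): forbidden (parity).
(a)–(c): allowed.
(a)–(d): forbidden (parity).
(a)–(e): allowed.
(b)–(c): allowed.
(b)–(d): forbidden (parity).
(b)–(e): allowed.
(c)–(d): allowed.
(c)–(e): forbidden (parity).
(d)–(e): allowed.
Allowed pairs: 6 of 10.

6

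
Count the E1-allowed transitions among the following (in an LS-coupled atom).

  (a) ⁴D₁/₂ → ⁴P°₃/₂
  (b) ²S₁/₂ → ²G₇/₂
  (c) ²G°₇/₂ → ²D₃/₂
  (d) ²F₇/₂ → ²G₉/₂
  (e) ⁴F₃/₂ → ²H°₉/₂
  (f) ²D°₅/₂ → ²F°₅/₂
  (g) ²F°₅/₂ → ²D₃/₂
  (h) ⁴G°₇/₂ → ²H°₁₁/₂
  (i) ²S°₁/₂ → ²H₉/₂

2

(a) allowed
(b) forbidden (parity, ΔL, ΔJ fail)
(c) forbidden (ΔL, ΔJ fail)
(d) forbidden (parity fails)
(e) forbidden (ΔS, ΔL, ΔJ fail)
(f) forbidden (parity fails)
(g) allowed
(h) forbidden (parity, ΔS, ΔJ fail)
(i) forbidden (ΔL, ΔJ fail)
Total allowed: 2 of 9.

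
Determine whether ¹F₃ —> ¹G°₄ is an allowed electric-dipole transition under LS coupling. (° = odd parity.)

Reading off the term symbols: S 0→0, L 3→4, J 3→4, parity even→odd.
Parity must change: even → odd — satisfied.
ΔS = 0: S: 0 → 0 — satisfied.
ΔL = 0, ±1 (not L=0↔0): L: 3 → 4, ΔL = +1 — satisfied.
ΔJ = 0, ±1 (not J=0↔0): J: 3 → 4, ΔJ = +1 — satisfied.
All four E1 rules are satisfied.

allowed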